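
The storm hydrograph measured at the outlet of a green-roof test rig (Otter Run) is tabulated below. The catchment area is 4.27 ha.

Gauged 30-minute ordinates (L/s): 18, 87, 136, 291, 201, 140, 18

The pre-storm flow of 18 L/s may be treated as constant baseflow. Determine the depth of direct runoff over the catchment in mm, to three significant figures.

d ≈ 32.2 mm

Direct runoff: 0.0, 69.0, 118.0, 273.0, 183.0, 122.0, 0.0 L/s; ΣQ_DR = 765.0 L/s.
V = ΣQ_DR · Δt = 765.0 × 1800 s = 1.377 × 10^6 L.
Over A = 4.27 ha, depth = V / A = 32.2 mm.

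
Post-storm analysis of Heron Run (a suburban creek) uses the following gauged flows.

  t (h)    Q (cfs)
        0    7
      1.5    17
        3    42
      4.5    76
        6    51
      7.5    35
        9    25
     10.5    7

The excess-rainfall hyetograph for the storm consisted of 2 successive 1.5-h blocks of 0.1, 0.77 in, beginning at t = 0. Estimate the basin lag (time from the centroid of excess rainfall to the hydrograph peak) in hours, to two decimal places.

Centroid of excess rainfall: t_c = Σ P_i·t̄_i / ΣP_i = 2.0776 h (block centres at 0.75, 2.25 h).
Hydrograph peak occurs at t = 4.5 h, so basin lag t_L = 4.5 − 2.0776 = 2.42 h.

t_L ≈ 2.42 h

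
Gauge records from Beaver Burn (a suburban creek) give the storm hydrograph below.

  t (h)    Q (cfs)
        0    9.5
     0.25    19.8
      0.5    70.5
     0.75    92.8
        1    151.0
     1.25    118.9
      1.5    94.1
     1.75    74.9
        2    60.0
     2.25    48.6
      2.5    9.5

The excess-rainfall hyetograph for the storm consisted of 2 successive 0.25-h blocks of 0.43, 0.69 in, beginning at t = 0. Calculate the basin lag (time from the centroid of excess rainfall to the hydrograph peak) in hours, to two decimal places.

Centroid of excess rainfall: t_c = Σ P_i·t̄_i / ΣP_i = 0.2790 h (block centres at 0.125, 0.375 h).
Hydrograph peak occurs at t = 1 h, so basin lag t_L = 1 − 0.2790 = 0.72 h.

t_L ≈ 0.72 h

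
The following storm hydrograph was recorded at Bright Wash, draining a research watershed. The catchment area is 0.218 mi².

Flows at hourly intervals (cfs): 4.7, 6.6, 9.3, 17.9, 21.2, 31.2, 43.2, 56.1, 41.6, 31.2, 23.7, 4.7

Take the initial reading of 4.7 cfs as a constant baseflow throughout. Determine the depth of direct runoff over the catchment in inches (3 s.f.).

Direct runoff: 0.0, 1.9, 4.6, 13.2, 16.5, 26.5, 38.5, 51.4, 36.9, 26.5, 19.0, 0.0 cfs; ΣQ_DR = 235.0 cfs.
V = ΣQ_DR · Δt = 235.0 × 3600 s = 8.460 × 10^5 ft³.
Over A = 0.218 mi², depth = V / A = 1.67 in.

d ≈ 1.67 in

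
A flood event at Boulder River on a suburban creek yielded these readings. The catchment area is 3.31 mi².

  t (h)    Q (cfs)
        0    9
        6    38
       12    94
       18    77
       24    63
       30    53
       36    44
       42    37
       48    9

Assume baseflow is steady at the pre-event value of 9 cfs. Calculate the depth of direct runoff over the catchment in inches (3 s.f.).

Direct runoff: 0.0, 29.0, 85.0, 68.0, 54.0, 44.0, 35.0, 28.0, 0.0 cfs; ΣQ_DR = 343.0 cfs.
V = ΣQ_DR · Δt = 343.0 × 21600 s = 7.409 × 10^6 ft³.
Over A = 3.31 mi², depth = V / A = 0.963 in.

d ≈ 0.963 in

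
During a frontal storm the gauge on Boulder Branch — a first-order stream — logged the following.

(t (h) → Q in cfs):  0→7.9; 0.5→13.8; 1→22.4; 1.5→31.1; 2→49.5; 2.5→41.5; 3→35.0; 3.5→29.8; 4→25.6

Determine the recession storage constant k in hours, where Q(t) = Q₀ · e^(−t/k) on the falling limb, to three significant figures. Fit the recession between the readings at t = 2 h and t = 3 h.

On the falling limb, Q drops from 49.5 to 35.0 cfs between t = 2 h and t = 3 h (Δt = 1 h).
k = −Δt / ln(Q₂/Q₁) = −1 / ln(35.0/49.5) = 2.88 h.

k ≈ 2.88 h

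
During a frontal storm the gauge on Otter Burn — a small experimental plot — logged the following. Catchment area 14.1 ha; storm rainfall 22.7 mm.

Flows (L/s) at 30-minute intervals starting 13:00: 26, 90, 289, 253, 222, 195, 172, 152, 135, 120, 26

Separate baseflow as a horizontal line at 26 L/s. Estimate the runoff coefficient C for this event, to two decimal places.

ΣQ_DR = 1394 L/s; V = ΣQ_DR·Δt = 2.509 × 10^6 L.
Runoff depth d = V / A = 17.80 mm.
C = d / P = 17.80 / 22.7 = 0.78.

C ≈ 0.78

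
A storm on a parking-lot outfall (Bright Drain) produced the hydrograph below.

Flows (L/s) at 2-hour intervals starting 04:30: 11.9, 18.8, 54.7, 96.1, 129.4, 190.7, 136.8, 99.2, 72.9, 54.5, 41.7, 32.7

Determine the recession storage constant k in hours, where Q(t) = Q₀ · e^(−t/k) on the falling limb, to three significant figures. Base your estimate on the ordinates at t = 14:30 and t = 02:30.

On the falling limb, Q drops from 190.7 to 32.7 L/s between t = 14:30 and t = 02:30 (Δt = 12 h).
k = −Δt / ln(Q₂/Q₁) = −12 / ln(32.7/190.7) = 6.81 h.

k ≈ 6.81 h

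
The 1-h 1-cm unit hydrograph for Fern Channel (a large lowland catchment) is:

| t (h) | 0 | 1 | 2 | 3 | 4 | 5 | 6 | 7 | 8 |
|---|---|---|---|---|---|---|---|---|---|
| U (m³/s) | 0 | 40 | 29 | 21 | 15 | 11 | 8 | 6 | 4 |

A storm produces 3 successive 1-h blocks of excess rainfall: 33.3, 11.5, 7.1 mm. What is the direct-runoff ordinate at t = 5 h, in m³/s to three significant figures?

Q ≈ 68.8 m³/s

By discrete convolution, Q_j = Σ (P_i / 10 mm) · U_{j−i}.
At t = 5 h (j=5): Q = (33.3/10)·11 + (11.5/10)·15 + (7.1/10)·21 = 68.8 m³/s.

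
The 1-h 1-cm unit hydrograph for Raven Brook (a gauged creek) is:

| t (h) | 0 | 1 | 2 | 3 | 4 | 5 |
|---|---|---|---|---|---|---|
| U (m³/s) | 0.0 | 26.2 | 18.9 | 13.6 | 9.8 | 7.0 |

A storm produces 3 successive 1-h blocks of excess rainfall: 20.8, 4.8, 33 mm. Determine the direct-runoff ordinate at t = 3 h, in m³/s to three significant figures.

By discrete convolution, Q_j = Σ (P_i / 10 mm) · U_{j−i}.
At t = 3 h (j=3): Q = (20.8/10)·13.6 + (4.8/10)·18.9 + (33/10)·26.2 = 124 m³/s.

Q ≈ 124 m³/s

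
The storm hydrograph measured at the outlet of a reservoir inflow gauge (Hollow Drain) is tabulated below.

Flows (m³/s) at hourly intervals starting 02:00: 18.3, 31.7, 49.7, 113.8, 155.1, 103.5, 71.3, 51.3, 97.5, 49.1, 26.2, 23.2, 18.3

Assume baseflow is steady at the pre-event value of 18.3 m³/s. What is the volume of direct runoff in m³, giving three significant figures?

Direct-runoff ordinates (Q − Q_b): 0.0, 13.4, 31.4, 95.5, 136.8, 85.2, 53.0, 33.0, 79.2, 30.8, 7.9, 4.9, 0.0 m³/s.
ΣQ_DR = 571.1 m³/s.
With Δt = 1 h = 3600 s, V = ΣQ_DR · Δt = 571.1 × 3600 = 2.06 × 10^6 m³.

V ≈ 2.06 × 10^6 m³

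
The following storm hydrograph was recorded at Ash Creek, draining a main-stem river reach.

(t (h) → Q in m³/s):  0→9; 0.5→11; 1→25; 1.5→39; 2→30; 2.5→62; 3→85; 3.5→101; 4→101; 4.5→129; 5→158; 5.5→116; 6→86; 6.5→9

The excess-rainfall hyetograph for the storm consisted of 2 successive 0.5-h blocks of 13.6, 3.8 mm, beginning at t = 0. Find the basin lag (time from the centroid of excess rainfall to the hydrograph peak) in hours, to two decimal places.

Centroid of excess rainfall: t_c = Σ P_i·t̄_i / ΣP_i = 0.3592 h (block centres at 0.25, 0.75 h).
Hydrograph peak occurs at t = 5 h, so basin lag t_L = 5 − 0.3592 = 4.64 h.

t_L ≈ 4.64 h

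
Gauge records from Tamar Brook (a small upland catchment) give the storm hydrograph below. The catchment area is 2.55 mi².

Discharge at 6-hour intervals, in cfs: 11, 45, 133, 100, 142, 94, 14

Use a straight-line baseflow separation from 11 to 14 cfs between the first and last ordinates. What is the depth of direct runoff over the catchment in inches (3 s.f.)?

d ≈ 1.65 in

Direct runoff: 0.00, 33.50, 121.00, 87.50, 129.00, 80.50, 0.00 cfs; ΣQ_DR = 451.5 cfs.
V = ΣQ_DR · Δt = 451.5 × 21600 s = 9.752 × 10^6 ft³.
Over A = 2.55 mi², depth = V / A = 1.65 in.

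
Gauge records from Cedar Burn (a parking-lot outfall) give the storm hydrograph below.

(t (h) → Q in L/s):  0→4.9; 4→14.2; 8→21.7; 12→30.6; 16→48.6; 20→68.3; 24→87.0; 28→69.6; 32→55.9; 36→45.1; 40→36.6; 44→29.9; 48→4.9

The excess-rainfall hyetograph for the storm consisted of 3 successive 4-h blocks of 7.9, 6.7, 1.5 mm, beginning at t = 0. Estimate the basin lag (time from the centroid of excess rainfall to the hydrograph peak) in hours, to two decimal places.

t_L ≈ 19.59 h

Centroid of excess rainfall: t_c = Σ P_i·t̄_i / ΣP_i = 4.4099 h (block centres at 2, 6, 10 h).
Hydrograph peak occurs at t = 24 h, so basin lag t_L = 24 − 4.4099 = 19.59 h.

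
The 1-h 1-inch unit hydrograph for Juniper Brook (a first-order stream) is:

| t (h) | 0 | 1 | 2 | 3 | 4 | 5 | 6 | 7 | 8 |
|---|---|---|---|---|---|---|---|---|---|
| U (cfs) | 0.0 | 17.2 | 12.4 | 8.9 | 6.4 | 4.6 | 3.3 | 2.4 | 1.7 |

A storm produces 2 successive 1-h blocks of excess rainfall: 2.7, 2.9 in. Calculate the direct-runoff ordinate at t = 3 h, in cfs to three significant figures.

Q ≈ 60.0 cfs

By discrete convolution, Q_j = Σ (P_i / 1 in) · U_{j−i}.
At t = 3 h (j=3): Q = (2.7/1)·8.9 + (2.9/1)·12.4 = 60.0 cfs.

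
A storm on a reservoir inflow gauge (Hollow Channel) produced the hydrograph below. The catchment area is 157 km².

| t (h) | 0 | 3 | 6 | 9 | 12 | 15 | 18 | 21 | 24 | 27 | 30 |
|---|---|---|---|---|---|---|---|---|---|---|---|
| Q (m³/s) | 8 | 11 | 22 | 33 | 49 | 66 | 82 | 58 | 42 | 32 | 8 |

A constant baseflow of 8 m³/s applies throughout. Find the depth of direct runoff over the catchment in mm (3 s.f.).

Direct runoff: 0.0, 3.0, 14.0, 25.0, 41.0, 58.0, 74.0, 50.0, 34.0, 24.0, 0.0 m³/s; ΣQ_DR = 323.0 m³/s.
V = ΣQ_DR · Δt = 323.0 × 10800 s = 3.488 × 10^6 m³.
Over A = 157 km², depth = V / A = 22.2 mm.

d ≈ 22.2 mm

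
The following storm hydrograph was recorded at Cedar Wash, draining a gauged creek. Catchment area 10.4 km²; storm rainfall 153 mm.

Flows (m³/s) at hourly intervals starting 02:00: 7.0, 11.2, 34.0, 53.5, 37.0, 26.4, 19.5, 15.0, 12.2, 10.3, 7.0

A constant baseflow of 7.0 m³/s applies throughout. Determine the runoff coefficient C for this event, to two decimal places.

C ≈ 0.35

ΣQ_DR = 156.1 m³/s; V = ΣQ_DR·Δt = 5.620 × 10^5 m³.
Runoff depth d = V / A = 54.03 mm.
C = d / P = 54.03 / 153 = 0.35.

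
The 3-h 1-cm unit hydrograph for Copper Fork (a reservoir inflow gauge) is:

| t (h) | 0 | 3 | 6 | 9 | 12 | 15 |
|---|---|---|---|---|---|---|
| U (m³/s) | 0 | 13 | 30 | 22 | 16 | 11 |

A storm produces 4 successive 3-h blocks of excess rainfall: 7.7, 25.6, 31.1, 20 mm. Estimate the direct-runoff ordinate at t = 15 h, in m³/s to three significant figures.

Q ≈ 178 m³/s

By discrete convolution, Q_j = Σ (P_i / 10 mm) · U_{j−i}.
At t = 15 h (j=5): Q = (7.7/10)·11 + (25.6/10)·16 + (31.1/10)·22 + (20/10)·30 = 178 m³/s.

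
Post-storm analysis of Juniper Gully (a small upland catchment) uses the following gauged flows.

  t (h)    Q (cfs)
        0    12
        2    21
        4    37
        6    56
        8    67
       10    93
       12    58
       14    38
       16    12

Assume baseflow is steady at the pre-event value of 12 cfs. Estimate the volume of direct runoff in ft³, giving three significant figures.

Direct-runoff ordinates (Q − Q_b): 0.0, 9.0, 25.0, 44.0, 55.0, 81.0, 46.0, 26.0, 0.0 cfs.
ΣQ_DR = 286.0 cfs.
With Δt = 2 h = 7200 s, V = ΣQ_DR · Δt = 286.0 × 7200 = 2.06 × 10^6 ft³.

V ≈ 2.06 × 10^6 ft³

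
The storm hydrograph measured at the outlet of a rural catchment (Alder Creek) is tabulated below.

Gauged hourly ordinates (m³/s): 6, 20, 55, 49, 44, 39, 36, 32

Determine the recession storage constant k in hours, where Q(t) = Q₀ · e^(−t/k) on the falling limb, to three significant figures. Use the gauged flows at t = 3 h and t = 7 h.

k ≈ 9.39 h

On the falling limb, Q drops from 49 to 32 m³/s between t = 3 h and t = 7 h (Δt = 4 h).
k = −Δt / ln(Q₂/Q₁) = −4 / ln(32/49) = 9.39 h.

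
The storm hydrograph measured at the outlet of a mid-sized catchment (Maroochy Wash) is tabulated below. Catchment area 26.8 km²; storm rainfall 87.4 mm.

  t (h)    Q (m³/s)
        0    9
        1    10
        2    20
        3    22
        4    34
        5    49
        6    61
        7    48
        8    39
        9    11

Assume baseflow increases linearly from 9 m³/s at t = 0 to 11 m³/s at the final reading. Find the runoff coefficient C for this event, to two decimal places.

C ≈ 0.31

ΣQ_DR = 203.0 m³/s; V = ΣQ_DR·Δt = 7.308 × 10^5 m³.
Runoff depth d = V / A = 27.27 mm.
C = d / P = 27.27 / 87.4 = 0.31.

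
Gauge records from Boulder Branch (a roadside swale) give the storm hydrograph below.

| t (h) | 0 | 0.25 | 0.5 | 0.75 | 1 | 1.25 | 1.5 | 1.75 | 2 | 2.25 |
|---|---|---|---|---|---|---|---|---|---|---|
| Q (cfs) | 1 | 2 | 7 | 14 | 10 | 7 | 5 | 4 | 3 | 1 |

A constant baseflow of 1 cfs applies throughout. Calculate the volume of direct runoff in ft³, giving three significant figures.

V ≈ 39600 ft³

Direct-runoff ordinates (Q − Q_b): 0.0, 1.0, 6.0, 13.0, 9.0, 6.0, 4.0, 3.0, 2.0, 0.0 cfs.
ΣQ_DR = 44.00 cfs.
With Δt = 0.25 h = 900 s, V = ΣQ_DR · Δt = 44.00 × 900 = 39600 ft³.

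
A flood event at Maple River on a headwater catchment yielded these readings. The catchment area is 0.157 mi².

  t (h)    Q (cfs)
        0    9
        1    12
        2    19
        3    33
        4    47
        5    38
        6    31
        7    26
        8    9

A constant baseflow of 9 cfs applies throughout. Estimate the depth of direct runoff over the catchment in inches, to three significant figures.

Direct runoff: 0.0, 3.0, 10.0, 24.0, 38.0, 29.0, 22.0, 17.0, 0.0 cfs; ΣQ_DR = 143.0 cfs.
V = ΣQ_DR · Δt = 143.0 × 3600 s = 5.148 × 10^5 ft³.
Over A = 0.157 mi², depth = V / A = 1.41 in.

d ≈ 1.41 in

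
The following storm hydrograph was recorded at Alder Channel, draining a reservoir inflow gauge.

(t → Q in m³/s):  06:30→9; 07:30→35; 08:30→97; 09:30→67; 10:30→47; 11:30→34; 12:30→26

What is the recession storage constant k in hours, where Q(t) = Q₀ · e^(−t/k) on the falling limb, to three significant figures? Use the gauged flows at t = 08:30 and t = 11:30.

On the falling limb, Q drops from 97 to 34 m³/s between t = 08:30 and t = 11:30 (Δt = 3 h).
k = −Δt / ln(Q₂/Q₁) = −3 / ln(34/97) = 2.86 h.

k ≈ 2.86 h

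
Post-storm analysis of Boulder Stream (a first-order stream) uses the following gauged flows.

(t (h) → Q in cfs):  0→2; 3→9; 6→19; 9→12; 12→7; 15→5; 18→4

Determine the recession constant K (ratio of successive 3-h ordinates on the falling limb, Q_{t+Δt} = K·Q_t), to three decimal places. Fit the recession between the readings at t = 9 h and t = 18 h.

K ≈ 0.693

Using the recession-limb readings at t = 9 h and t = 18 h: Q falls from 12 to 4 cfs over 3 intervals.
K = (Q₂/Q₁)^(1/3) = (4/12)^(1/3) = 0.693.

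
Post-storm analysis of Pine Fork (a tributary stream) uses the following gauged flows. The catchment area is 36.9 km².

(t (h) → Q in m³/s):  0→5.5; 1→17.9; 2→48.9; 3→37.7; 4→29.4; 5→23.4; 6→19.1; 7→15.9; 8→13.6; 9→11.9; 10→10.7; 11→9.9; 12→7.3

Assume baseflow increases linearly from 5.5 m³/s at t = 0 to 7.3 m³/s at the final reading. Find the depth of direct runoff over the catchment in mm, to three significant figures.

d ≈ 16.4 mm

Direct runoff: 0.00, 12.25, 43.10, 31.75, 23.30, 17.15, 12.70, 9.35, 6.90, 5.05, 3.70, 2.75, 0.00 m³/s; ΣQ_DR = 168.0 m³/s.
V = ΣQ_DR · Δt = 168.0 × 3600 s = 6.048 × 10^5 m³.
Over A = 36.9 km², depth = V / A = 16.4 mm.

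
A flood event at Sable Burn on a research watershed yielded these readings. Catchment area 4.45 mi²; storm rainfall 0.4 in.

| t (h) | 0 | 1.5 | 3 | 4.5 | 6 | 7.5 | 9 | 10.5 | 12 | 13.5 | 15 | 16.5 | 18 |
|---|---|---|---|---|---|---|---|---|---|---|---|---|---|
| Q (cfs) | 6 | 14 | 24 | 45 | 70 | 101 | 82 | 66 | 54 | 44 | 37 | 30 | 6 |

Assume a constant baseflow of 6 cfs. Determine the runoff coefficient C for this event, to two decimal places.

ΣQ_DR = 501.0 cfs; V = ΣQ_DR·Δt = 2.705 × 10^6 ft³.
Runoff depth d = V / A = 0.2617 in.
C = d / P = 0.2617 / 0.4 = 0.65.

C ≈ 0.65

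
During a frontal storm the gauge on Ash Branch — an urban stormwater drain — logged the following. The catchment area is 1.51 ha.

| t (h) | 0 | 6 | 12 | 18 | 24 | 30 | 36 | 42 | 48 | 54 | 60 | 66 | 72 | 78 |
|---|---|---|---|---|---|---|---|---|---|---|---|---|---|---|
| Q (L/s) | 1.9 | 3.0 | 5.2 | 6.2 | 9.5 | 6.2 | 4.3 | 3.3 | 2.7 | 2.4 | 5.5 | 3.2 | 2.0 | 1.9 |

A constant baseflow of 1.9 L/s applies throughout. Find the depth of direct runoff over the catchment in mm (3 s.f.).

Direct runoff: 0.0, 1.1, 3.3, 4.3, 7.6, 4.3, 2.4, 1.4, 0.8, 0.5, 3.6, 1.3, 0.1, 0.0 L/s; ΣQ_DR = 30.70 L/s.
V = ΣQ_DR · Δt = 30.70 × 21600 s = 6.631 × 10^5 L.
Over A = 1.51 ha, depth = V / A = 43.9 mm.

d ≈ 43.9 mm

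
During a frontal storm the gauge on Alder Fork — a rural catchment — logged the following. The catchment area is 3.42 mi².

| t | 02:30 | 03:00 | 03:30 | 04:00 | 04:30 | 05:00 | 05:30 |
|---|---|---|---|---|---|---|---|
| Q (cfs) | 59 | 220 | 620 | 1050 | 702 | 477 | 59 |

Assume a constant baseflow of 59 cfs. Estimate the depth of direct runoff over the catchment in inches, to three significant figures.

d ≈ 0.628 in

Direct runoff: 0.0, 161.0, 561.0, 991.0, 643.0, 418.0, 0.0 cfs; ΣQ_DR = 2774 cfs.
V = ΣQ_DR · Δt = 2774 × 1800 s = 4.993 × 10^6 ft³.
Over A = 3.42 mi², depth = V / A = 0.628 in.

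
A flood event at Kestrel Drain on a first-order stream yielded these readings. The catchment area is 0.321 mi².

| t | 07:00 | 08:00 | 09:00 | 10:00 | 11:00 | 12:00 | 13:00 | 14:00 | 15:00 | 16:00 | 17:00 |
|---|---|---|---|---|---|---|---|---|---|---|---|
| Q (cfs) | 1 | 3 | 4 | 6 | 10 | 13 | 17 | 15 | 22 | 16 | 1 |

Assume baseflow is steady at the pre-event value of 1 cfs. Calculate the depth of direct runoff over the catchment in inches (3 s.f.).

Direct runoff: 0.0, 2.0, 3.0, 5.0, 9.0, 12.0, 16.0, 14.0, 21.0, 15.0, 0.0 cfs; ΣQ_DR = 97.00 cfs.
V = ΣQ_DR · Δt = 97.00 × 3600 s = 3.492 × 10^5 ft³.
Over A = 0.321 mi², depth = V / A = 0.468 in.

d ≈ 0.468 in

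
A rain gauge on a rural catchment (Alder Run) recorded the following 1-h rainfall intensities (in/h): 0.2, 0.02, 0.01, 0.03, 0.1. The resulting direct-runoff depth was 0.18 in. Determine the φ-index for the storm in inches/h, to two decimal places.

φ ≈ 0.06 in/h

Only the 2 blocks with intensity above φ contribute runoff: 0.2, 0.1 in/h.
Σ(I−φ)·Δt = d  ⇒  (0.2+0.1 − 2φ)·1 = 0.18
φ = (0.3000 − 0.18/1) / 2 = 0.06 in/h.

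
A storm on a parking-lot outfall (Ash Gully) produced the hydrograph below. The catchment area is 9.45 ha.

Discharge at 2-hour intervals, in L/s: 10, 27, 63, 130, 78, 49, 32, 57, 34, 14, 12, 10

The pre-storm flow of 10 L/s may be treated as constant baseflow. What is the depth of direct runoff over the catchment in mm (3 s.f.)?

Direct runoff: 0.0, 17.0, 53.0, 120.0, 68.0, 39.0, 22.0, 47.0, 24.0, 4.0, 2.0, 0.0 L/s; ΣQ_DR = 396.0 L/s.
V = ΣQ_DR · Δt = 396.0 × 7200 s = 2.851 × 10^6 L.
Over A = 9.45 ha, depth = V / A = 30.2 mm.

d ≈ 30.2 mm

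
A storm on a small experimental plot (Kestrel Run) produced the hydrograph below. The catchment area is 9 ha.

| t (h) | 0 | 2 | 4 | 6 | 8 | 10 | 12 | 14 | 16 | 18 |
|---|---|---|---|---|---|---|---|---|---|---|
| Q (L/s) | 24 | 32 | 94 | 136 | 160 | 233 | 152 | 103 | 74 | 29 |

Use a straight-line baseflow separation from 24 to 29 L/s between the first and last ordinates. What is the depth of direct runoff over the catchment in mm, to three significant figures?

Direct runoff: 0.00, 7.44, 68.89, 110.33, 133.78, 206.22, 124.67, 75.11, 45.56, 0.00 L/s; ΣQ_DR = 772.0 L/s.
V = ΣQ_DR · Δt = 772.0 × 7200 s = 5.558 × 10^6 L.
Over A = 9 ha, depth = V / A = 61.8 mm.

d ≈ 61.8 mm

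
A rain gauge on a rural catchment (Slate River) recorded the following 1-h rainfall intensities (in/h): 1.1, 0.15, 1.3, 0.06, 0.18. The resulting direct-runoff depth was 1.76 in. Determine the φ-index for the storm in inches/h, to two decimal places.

φ ≈ 0.32 in/h

Only the 2 blocks with intensity above φ contribute runoff: 1.1, 1.3 in/h.
Σ(I−φ)·Δt = d  ⇒  (1.1+1.3 − 2φ)·1 = 1.76
φ = (2.400 − 1.76/1) / 2 = 0.32 in/h.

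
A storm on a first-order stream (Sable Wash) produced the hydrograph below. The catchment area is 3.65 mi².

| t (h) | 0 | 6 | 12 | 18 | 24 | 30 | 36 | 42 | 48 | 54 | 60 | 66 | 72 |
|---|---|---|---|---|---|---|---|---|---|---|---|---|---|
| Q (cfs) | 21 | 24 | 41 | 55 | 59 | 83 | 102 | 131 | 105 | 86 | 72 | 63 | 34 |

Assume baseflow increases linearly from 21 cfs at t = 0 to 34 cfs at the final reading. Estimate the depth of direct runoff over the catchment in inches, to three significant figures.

Direct runoff: 0.00, 1.92, 17.83, 30.75, 33.67, 56.58, 74.50, 102.42, 75.33, 55.25, 40.17, 30.08, 0.00 cfs; ΣQ_DR = 518.5 cfs.
V = ΣQ_DR · Δt = 518.5 × 21600 s = 1.120 × 10^7 ft³.
Over A = 3.65 mi², depth = V / A = 1.32 in.

d ≈ 1.32 in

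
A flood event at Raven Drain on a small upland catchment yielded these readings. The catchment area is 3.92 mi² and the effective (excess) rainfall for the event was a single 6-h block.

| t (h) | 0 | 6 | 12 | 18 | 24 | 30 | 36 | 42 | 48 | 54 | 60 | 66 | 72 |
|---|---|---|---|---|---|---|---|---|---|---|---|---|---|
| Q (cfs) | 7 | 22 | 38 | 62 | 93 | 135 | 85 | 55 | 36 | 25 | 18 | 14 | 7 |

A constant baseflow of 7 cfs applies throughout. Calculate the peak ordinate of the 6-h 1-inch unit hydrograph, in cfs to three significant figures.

U_p ≈ 107 cfs

Direct runoff: 0.0, 15.0, 31.0, 55.0, 86.0, 128.0, 78.0, 48.0, 29.0, 18.0, 11.0, 7.0, 0.0 cfs; ΣQ_DR = 506.0 cfs, peak = 128.0 cfs.
Runoff depth d = ΣQ_DR·Δt / A = 506.0 × 21600 / (3.92 mi²) = 1.200 in.
The 1-inch UH is the DRH scaled by (1 in)/d, so U_p = 128.0 × 1/1.200 = 107 cfs.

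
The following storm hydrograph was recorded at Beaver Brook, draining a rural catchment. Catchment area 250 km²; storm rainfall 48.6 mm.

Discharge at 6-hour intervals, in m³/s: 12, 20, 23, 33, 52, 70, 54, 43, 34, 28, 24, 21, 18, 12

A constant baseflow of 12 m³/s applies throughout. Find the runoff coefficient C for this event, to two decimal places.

C ≈ 0.49

ΣQ_DR = 276.0 m³/s; V = ΣQ_DR·Δt = 5.962 × 10^6 m³.
Runoff depth d = V / A = 23.85 mm.
C = d / P = 23.85 / 48.6 = 0.49.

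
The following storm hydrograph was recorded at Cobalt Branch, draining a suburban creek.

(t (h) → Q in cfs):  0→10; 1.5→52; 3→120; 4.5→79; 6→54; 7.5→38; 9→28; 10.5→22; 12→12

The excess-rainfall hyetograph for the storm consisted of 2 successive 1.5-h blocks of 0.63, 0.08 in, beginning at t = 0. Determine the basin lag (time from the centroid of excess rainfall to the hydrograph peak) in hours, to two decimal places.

t_L ≈ 2.08 h

Centroid of excess rainfall: t_c = Σ P_i·t̄_i / ΣP_i = 0.9190 h (block centres at 0.75, 2.25 h).
Hydrograph peak occurs at t = 3 h, so basin lag t_L = 3 − 0.9190 = 2.08 h.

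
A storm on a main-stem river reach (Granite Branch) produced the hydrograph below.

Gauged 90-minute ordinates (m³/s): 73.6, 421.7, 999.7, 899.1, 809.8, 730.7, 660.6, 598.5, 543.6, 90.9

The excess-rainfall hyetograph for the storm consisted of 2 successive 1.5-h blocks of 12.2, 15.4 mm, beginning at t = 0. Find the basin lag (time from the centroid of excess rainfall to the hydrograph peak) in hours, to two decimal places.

t_L ≈ 1.41 h

Centroid of excess rainfall: t_c = Σ P_i·t̄_i / ΣP_i = 1.5870 h (block centres at 0.75, 2.25 h).
Hydrograph peak occurs at t = 3 h, so basin lag t_L = 3 − 1.5870 = 1.41 h.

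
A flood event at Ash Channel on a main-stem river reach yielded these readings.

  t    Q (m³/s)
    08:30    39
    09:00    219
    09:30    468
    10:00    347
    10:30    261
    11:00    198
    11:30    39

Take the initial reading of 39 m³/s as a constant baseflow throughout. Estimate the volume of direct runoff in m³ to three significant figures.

V ≈ 2.34 × 10^6 m³

Direct-runoff ordinates (Q − Q_b): 0.0, 180.0, 429.0, 308.0, 222.0, 159.0, 0.0 m³/s.
ΣQ_DR = 1298 m³/s.
With Δt = 0.5 h = 1800 s, V = ΣQ_DR · Δt = 1298 × 1800 = 2.34 × 10^6 m³.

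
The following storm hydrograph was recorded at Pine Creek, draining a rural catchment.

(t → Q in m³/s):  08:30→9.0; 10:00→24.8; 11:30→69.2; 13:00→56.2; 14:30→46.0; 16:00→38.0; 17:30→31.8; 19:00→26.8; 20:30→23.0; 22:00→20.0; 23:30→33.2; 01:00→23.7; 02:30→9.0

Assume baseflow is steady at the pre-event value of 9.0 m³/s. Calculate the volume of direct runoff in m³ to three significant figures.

V ≈ 1.59 × 10^6 m³

Direct-runoff ordinates (Q − Q_b): 0.0, 15.8, 60.2, 47.2, 37.0, 29.0, 22.8, 17.8, 14.0, 11.0, 24.2, 14.7, 0.0 m³/s.
ΣQ_DR = 293.7 m³/s.
With Δt = 1.5 h = 5400 s, V = ΣQ_DR · Δt = 293.7 × 5400 = 1.59 × 10^6 m³.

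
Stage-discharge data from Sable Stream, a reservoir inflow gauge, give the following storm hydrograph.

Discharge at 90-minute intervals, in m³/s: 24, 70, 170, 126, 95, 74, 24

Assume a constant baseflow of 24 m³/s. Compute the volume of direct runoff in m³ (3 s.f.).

Direct-runoff ordinates (Q − Q_b): 0.0, 46.0, 146.0, 102.0, 71.0, 50.0, 0.0 m³/s.
ΣQ_DR = 415.0 m³/s.
With Δt = 1.5 h = 5400 s, V = ΣQ_DR · Δt = 415.0 × 5400 = 2.24 × 10^6 m³.

V ≈ 2.24 × 10^6 m³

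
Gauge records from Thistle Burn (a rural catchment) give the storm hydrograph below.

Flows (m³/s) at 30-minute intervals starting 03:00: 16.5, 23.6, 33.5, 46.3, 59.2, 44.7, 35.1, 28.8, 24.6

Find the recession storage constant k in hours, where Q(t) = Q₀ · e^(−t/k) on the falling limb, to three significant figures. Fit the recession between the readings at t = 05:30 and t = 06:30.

k ≈ 2.27 h

On the falling limb, Q drops from 44.7 to 28.8 m³/s between t = 05:30 and t = 06:30 (Δt = 1 h).
k = −Δt / ln(Q₂/Q₁) = −1 / ln(28.8/44.7) = 2.27 h.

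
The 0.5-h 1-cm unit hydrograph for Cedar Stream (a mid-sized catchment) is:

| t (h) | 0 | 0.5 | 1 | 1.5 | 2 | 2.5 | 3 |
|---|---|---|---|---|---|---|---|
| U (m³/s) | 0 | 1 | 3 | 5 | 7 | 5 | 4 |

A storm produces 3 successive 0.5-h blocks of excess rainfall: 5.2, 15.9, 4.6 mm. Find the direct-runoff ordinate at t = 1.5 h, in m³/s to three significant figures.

Q ≈ 7.83 m³/s

By discrete convolution, Q_j = Σ (P_i / 10 mm) · U_{j−i}.
At t = 1.5 h (j=3): Q = (5.2/10)·5 + (15.9/10)·3 + (4.6/10)·1 = 7.83 m³/s.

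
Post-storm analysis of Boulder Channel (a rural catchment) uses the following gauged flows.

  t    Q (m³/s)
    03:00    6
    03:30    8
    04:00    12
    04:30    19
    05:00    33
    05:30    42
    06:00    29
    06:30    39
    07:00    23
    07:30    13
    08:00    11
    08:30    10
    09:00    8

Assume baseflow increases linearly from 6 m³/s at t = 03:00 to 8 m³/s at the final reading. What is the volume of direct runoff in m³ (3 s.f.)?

Direct-runoff ordinates (Q − Q_b): 0.00, 1.83, 5.67, 12.50, 26.33, 35.17, 22.00, 31.83, 15.67, 5.50, 3.33, 2.17, 0.00 m³/s.
ΣQ_DR = 162.0 m³/s.
With Δt = 0.5 h = 1800 s, V = ΣQ_DR · Δt = 162.0 × 1800 = 2.92 × 10^5 m³.

V ≈ 2.92 × 10^5 m³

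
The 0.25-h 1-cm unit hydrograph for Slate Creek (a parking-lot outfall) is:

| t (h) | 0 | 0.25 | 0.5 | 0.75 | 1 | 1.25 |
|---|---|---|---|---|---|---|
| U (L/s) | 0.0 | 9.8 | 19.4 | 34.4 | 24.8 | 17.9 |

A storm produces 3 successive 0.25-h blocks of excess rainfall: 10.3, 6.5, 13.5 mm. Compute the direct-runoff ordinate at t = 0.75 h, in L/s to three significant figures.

By discrete convolution, Q_j = Σ (P_i / 10 mm) · U_{j−i}.
At t = 0.75 h (j=3): Q = (10.3/10)·34.4 + (6.5/10)·19.4 + (13.5/10)·9.8 = 61.3 L/s.

Q ≈ 61.3 L/s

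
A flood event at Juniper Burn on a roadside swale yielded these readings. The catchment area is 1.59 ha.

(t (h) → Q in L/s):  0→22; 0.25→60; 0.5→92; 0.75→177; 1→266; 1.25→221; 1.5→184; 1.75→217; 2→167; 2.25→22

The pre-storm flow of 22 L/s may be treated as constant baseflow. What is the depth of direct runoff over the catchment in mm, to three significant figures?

Direct runoff: 0.0, 38.0, 70.0, 155.0, 244.0, 199.0, 162.0, 195.0, 145.0, 0.0 L/s; ΣQ_DR = 1208 L/s.
V = ΣQ_DR · Δt = 1208 × 900 s = 1.087 × 10^6 L.
Over A = 1.59 ha, depth = V / A = 68.4 mm.

d ≈ 68.4 mm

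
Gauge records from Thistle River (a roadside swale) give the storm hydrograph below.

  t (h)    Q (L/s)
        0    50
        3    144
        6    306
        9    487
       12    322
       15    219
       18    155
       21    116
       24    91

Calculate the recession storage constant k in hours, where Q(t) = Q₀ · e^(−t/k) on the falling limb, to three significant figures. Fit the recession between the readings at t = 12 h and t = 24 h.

On the falling limb, Q drops from 322 to 91 L/s between t = 12 h and t = 24 h (Δt = 12 h).
k = −Δt / ln(Q₂/Q₁) = −12 / ln(91/322) = 9.50 h.

k ≈ 9.50 h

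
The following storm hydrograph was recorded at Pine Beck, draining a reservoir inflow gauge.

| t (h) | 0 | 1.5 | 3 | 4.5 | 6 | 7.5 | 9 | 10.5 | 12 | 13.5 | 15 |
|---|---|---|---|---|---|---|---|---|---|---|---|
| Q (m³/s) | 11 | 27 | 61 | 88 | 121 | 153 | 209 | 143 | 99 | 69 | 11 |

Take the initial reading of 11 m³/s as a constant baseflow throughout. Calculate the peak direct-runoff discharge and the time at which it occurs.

Subtracting baseflow gives direct-runoff ordinates: 0.0, 16.0, 50.0, 77.0, 110.0, 142.0, 198.0, 132.0, 88.0, 58.0, 0.0 m³/s.
The maximum is 198.0 m³/s, occurring at the reading for t = 9 h.

Q_p = 198.0 m³/s at t = 9 h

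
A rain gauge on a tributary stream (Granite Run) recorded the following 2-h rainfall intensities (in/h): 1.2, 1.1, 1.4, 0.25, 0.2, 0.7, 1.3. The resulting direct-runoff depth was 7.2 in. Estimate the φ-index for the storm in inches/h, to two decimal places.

φ ≈ 0.42 in/h

Only the 5 blocks with intensity above φ contribute runoff: 1.2, 1.1, 1.4, 0.7, 1.3 in/h.
Σ(I−φ)·Δt = d  ⇒  (1.2+1.1+1.4+0.7+1.3 − 5φ)·2 = 7.2
φ = (5.700 − 7.2/2) / 5 = 0.42 in/h.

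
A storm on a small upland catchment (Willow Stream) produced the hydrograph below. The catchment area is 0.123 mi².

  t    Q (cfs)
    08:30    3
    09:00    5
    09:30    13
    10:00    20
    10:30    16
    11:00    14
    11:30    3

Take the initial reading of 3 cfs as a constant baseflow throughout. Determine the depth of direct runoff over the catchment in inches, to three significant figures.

Direct runoff: 0.0, 2.0, 10.0, 17.0, 13.0, 11.0, 0.0 cfs; ΣQ_DR = 53.00 cfs.
V = ΣQ_DR · Δt = 53.00 × 1800 s = 95400 ft³.
Over A = 0.123 mi², depth = V / A = 0.334 in.

d ≈ 0.334 in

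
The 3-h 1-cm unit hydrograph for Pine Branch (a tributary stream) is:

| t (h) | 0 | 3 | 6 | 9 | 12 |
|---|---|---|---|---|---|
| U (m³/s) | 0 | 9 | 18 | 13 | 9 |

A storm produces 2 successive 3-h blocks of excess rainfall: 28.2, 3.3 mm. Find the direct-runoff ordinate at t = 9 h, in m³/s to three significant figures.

Q ≈ 42.6 m³/s

By discrete convolution, Q_j = Σ (P_i / 10 mm) · U_{j−i}.
At t = 9 h (j=3): Q = (28.2/10)·13 + (3.3/10)·18 = 42.6 m³/s.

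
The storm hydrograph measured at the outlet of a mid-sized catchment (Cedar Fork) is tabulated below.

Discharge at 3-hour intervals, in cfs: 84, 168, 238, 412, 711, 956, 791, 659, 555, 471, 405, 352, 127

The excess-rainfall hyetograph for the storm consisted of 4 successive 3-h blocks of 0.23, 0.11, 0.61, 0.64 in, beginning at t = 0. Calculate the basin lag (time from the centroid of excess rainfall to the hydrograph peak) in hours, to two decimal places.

Centroid of excess rainfall: t_c = Σ P_i·t̄_i / ΣP_i = 7.6321 h (block centres at 1.5, 4.5, 7.5, 10.5 h).
Hydrograph peak occurs at t = 15 h, so basin lag t_L = 15 − 7.6321 = 7.37 h.

t_L ≈ 7.37 h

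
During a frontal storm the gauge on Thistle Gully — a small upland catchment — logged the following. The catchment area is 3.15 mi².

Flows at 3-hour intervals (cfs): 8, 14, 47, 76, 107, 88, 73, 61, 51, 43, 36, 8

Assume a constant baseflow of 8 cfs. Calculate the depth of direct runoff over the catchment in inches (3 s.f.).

Direct runoff: 0.0, 6.0, 39.0, 68.0, 99.0, 80.0, 65.0, 53.0, 43.0, 35.0, 28.0, 0.0 cfs; ΣQ_DR = 516.0 cfs.
V = ΣQ_DR · Δt = 516.0 × 10800 s = 5.573 × 10^6 ft³.
Over A = 3.15 mi², depth = V / A = 0.762 in.

d ≈ 0.762 in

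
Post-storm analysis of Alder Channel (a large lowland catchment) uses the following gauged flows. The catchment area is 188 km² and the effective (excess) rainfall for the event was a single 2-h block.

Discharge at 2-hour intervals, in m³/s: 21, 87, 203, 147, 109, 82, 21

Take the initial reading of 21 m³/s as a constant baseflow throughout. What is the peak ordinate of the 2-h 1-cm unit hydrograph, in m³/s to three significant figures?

Direct runoff: 0.0, 66.0, 182.0, 126.0, 88.0, 61.0, 0.0 m³/s; ΣQ_DR = 523.0 m³/s, peak = 182.0 m³/s.
Runoff depth d = ΣQ_DR·Δt / A = 523.0 × 7200 / (188 km²) = 20.03 mm.
The 1-cm UH is the DRH scaled by (10 mm)/d, so U_p = 182.0 × 10/20.03 = 90.9 m³/s.

U_p ≈ 90.9 m³/s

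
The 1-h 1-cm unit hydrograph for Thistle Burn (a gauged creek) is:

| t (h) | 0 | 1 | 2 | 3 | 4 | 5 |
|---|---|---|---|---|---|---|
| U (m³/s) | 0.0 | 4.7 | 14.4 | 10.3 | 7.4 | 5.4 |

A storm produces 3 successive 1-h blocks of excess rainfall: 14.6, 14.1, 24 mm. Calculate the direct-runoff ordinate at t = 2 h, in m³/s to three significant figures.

By discrete convolution, Q_j = Σ (P_i / 10 mm) · U_{j−i}.
At t = 2 h (j=2): Q = (14.6/10)·14.4 + (14.1/10)·4.7 + (24/10)·0.0 = 27.7 m³/s.

Q ≈ 27.7 m³/s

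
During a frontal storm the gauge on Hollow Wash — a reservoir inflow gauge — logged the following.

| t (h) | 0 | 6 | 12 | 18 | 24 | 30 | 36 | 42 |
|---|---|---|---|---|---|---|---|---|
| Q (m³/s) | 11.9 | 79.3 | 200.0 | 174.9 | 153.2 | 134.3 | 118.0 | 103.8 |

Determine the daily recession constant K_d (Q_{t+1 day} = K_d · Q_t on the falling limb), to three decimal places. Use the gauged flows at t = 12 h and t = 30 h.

K_d ≈ 0.588

Between t = 12 h and t = 30 h the flow falls from 200.0 to 134.3 m³/s over 3×6 h = 18 h.
Per-interval ratio K = (134.3/200.0)^(1/3) = 0.8757; K_d = K^(24/6) = 0.588.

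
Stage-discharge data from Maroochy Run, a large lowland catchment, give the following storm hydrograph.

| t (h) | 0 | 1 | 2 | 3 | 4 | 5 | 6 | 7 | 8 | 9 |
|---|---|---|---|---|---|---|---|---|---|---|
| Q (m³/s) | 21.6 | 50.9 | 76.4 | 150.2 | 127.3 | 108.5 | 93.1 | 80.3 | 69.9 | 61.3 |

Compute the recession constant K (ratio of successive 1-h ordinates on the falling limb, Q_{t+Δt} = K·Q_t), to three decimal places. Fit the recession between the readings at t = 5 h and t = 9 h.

K ≈ 0.867

Using the recession-limb readings at t = 5 h and t = 9 h: Q falls from 108.5 to 61.3 m³/s over 4 intervals.
K = (Q₂/Q₁)^(1/4) = (61.3/108.5)^(1/4) = 0.867.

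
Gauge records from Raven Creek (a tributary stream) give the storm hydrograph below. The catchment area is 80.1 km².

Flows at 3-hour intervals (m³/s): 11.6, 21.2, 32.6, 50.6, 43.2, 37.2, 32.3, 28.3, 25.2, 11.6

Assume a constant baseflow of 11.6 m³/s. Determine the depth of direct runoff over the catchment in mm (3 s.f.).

Direct runoff: 0.0, 9.6, 21.0, 39.0, 31.6, 25.6, 20.7, 16.7, 13.6, 0.0 m³/s; ΣQ_DR = 177.8 m³/s.
V = ΣQ_DR · Δt = 177.8 × 10800 s = 1.920 × 10^6 m³.
Over A = 80.1 km², depth = V / A = 24.0 mm.

d ≈ 24.0 mm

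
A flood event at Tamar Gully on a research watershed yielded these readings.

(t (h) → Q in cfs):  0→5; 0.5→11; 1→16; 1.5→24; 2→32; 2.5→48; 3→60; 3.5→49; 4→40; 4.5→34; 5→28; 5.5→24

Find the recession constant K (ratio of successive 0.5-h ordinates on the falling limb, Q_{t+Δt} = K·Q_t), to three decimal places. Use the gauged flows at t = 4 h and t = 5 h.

K ≈ 0.837

Using the recession-limb readings at t = 4 h and t = 5 h: Q falls from 40 to 28 cfs over 2 intervals.
K = (Q₂/Q₁)^(1/2) = (28/40)^(1/2) = 0.837.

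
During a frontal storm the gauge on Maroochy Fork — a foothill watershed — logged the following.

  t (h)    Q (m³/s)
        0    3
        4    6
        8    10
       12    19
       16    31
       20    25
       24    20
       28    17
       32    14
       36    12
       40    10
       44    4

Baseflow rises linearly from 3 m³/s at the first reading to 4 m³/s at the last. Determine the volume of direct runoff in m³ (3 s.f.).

V ≈ 1.86 × 10^6 m³

Direct-runoff ordinates (Q − Q_b): 0.00, 2.91, 6.82, 15.73, 27.64, 21.55, 16.45, 13.36, 10.27, 8.18, 6.09, 0.00 m³/s.
ΣQ_DR = 129.0 m³/s.
With Δt = 4 h = 14400 s, V = ΣQ_DR · Δt = 129.0 × 14400 = 1.86 × 10^6 m³.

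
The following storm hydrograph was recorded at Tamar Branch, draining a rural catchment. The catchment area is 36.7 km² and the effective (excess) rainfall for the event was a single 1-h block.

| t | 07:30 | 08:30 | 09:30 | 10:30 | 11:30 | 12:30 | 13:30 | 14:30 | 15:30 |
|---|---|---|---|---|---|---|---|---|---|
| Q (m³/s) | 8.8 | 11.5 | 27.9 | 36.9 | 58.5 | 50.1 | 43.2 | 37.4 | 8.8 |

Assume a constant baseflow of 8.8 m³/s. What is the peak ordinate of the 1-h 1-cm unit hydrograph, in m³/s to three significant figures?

U_p ≈ 24.8 m³/s

Direct runoff: 0.0, 2.7, 19.1, 28.1, 49.7, 41.3, 34.4, 28.6, 0.0 m³/s; ΣQ_DR = 203.9 m³/s, peak = 49.7 m³/s.
Runoff depth d = ΣQ_DR·Δt / A = 203.9 × 3600 / (36.7 km²) = 20.00 mm.
The 1-cm UH is the DRH scaled by (10 mm)/d, so U_p = 49.7 × 10/20.00 = 24.8 m³/s.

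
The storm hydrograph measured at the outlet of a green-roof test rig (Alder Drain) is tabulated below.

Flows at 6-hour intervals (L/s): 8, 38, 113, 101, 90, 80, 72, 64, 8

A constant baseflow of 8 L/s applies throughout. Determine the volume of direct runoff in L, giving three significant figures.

Direct-runoff ordinates (Q − Q_b): 0.0, 30.0, 105.0, 93.0, 82.0, 72.0, 64.0, 56.0, 0.0 L/s.
ΣQ_DR = 502.0 L/s.
With Δt = 6 h = 21600 s, V = ΣQ_DR · Δt = 502.0 × 21600 = 1.08 × 10^7 L.

V ≈ 1.08 × 10^7 L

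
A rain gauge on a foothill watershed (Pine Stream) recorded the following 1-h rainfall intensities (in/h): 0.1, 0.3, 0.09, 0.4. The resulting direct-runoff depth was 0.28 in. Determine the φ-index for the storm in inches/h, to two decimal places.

φ ≈ 0.21 in/h

Only the 2 blocks with intensity above φ contribute runoff: 0.3, 0.4 in/h.
Σ(I−φ)·Δt = d  ⇒  (0.3+0.4 − 2φ)·1 = 0.28
φ = (0.7000 − 0.28/1) / 2 = 0.21 in/h.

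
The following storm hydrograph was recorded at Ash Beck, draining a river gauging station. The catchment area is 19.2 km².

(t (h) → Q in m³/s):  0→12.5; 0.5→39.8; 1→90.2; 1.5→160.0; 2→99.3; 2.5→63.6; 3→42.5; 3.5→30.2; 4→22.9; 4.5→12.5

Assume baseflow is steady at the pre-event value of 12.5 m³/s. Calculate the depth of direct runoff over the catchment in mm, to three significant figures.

Direct runoff: 0.0, 27.3, 77.7, 147.5, 86.8, 51.1, 30.0, 17.7, 10.4, 0.0 m³/s; ΣQ_DR = 448.5 m³/s.
V = ΣQ_DR · Δt = 448.5 × 1800 s = 8.073 × 10^5 m³.
Over A = 19.2 km², depth = V / A = 42.0 mm.

d ≈ 42.0 mm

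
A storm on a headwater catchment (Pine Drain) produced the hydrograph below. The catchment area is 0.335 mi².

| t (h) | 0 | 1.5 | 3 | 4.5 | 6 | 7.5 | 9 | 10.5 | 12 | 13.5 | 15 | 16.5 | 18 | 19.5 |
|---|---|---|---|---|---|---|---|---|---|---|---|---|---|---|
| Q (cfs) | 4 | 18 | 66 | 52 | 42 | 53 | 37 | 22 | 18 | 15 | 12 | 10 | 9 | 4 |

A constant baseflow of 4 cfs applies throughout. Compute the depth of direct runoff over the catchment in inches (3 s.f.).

Direct runoff: 0.0, 14.0, 62.0, 48.0, 38.0, 49.0, 33.0, 18.0, 14.0, 11.0, 8.0, 6.0, 5.0, 0.0 cfs; ΣQ_DR = 306.0 cfs.
V = ΣQ_DR · Δt = 306.0 × 5400 s = 1.652 × 10^6 ft³.
Over A = 0.335 mi², depth = V / A = 2.12 in.

d ≈ 2.12 in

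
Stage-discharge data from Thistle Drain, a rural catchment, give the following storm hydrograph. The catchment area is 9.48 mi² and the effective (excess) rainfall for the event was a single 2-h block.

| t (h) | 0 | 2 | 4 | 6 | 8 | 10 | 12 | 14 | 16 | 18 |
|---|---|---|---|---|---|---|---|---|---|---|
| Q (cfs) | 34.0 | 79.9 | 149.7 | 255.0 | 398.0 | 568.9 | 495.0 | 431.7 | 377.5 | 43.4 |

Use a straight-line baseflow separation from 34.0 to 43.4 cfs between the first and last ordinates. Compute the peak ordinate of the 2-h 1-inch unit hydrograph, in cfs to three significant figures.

U_p ≈ 662 cfs

Direct runoff: 0.00, 44.86, 113.61, 217.87, 359.82, 529.68, 454.73, 390.39, 335.14, 0.00 cfs; ΣQ_DR = 2446 cfs, peak = 529.68 cfs.
Runoff depth d = ΣQ_DR·Δt / A = 2446 × 7200 / (9.48 mi²) = 0.7997 in.
The 1-inch UH is the DRH scaled by (1 in)/d, so U_p = 529.68 × 1/0.7997 = 662 cfs.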